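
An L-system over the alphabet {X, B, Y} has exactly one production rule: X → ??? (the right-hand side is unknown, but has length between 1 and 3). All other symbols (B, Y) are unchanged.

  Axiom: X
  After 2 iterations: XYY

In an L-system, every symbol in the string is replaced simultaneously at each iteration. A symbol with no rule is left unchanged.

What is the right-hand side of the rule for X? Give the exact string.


Answer: XY

Derivation:
Trying X → XY:
  Step 0: X
  Step 1: XY
  Step 2: XYY
Matches the given result.


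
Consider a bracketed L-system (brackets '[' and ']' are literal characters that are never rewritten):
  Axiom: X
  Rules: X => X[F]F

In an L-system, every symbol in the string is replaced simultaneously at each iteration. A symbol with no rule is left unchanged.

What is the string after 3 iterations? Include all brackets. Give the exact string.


Answer: X[F]F[F]F[F]F

Derivation:
Step 0: X
Step 1: X[F]F
Step 2: X[F]F[F]F
Step 3: X[F]F[F]F[F]F


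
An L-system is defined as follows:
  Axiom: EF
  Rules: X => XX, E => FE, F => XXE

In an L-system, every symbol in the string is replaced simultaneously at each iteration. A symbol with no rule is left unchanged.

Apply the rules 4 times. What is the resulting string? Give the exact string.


Answer: XXXXXXXXXXEFEXXXXFEXXEFEXXXXXXXXXXXXXXXXXXXXFEXXEFE

Derivation:
Step 0: EF
Step 1: FEXXE
Step 2: XXEFEXXXXFE
Step 3: XXXXFEXXEFEXXXXXXXXXXEFE
Step 4: XXXXXXXXXXEFEXXXXFEXXEFEXXXXXXXXXXXXXXXXXXXXFEXXEFE


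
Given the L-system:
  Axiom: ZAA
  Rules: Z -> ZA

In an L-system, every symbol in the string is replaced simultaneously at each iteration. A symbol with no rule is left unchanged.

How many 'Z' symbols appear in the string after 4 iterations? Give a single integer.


Step 0: ZAA  (1 'Z')
Step 1: ZAAA  (1 'Z')
Step 2: ZAAAA  (1 'Z')
Step 3: ZAAAAA  (1 'Z')
Step 4: ZAAAAAA  (1 'Z')

Answer: 1


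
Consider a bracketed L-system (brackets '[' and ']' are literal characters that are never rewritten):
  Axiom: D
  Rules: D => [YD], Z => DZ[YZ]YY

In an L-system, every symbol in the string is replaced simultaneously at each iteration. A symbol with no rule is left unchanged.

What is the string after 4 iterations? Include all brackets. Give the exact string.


Step 0: D
Step 1: [YD]
Step 2: [Y[YD]]
Step 3: [Y[Y[YD]]]
Step 4: [Y[Y[Y[YD]]]]

Answer: [Y[Y[Y[YD]]]]


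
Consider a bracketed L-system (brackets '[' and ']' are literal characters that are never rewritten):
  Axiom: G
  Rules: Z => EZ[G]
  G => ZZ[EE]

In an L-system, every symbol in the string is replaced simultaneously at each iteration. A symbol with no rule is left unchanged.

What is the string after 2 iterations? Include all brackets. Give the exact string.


Answer: EZ[G]EZ[G][EE]

Derivation:
Step 0: G
Step 1: ZZ[EE]
Step 2: EZ[G]EZ[G][EE]


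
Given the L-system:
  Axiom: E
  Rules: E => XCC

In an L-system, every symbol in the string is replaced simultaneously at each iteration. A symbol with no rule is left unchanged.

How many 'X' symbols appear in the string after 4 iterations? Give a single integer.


Step 0: E  (0 'X')
Step 1: XCC  (1 'X')
Step 2: XCC  (1 'X')
Step 3: XCC  (1 'X')
Step 4: XCC  (1 'X')

Answer: 1


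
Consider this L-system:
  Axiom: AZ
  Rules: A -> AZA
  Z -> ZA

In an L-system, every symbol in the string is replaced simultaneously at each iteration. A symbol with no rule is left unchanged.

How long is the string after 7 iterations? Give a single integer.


Step 0: length = 2
Step 1: length = 5
Step 2: length = 13
Step 3: length = 34
Step 4: length = 89
Step 5: length = 233
Step 6: length = 610
Step 7: length = 1597

Answer: 1597


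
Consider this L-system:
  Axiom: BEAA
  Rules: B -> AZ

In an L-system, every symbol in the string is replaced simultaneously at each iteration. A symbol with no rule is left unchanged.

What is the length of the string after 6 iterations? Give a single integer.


Answer: 5

Derivation:
Step 0: length = 4
Step 1: length = 5
Step 2: length = 5
Step 3: length = 5
Step 4: length = 5
Step 5: length = 5
Step 6: length = 5


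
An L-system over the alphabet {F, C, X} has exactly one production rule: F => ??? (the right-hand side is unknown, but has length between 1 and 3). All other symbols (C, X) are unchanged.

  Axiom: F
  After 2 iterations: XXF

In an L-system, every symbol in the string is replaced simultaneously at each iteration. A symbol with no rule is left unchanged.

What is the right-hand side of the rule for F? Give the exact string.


Answer: XF

Derivation:
Trying F => XF:
  Step 0: F
  Step 1: XF
  Step 2: XXF
Matches the given result.


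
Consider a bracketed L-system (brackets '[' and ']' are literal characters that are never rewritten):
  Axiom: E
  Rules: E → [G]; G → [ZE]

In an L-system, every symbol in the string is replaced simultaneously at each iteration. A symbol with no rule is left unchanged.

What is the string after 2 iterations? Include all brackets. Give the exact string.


Answer: [[ZE]]

Derivation:
Step 0: E
Step 1: [G]
Step 2: [[ZE]]


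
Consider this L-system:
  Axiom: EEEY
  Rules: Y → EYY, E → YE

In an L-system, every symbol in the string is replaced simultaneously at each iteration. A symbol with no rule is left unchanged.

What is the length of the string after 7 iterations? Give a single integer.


Answer: 2817

Derivation:
Step 0: length = 4
Step 1: length = 9
Step 2: length = 23
Step 3: length = 60
Step 4: length = 157
Step 5: length = 411
Step 6: length = 1076
Step 7: length = 2817


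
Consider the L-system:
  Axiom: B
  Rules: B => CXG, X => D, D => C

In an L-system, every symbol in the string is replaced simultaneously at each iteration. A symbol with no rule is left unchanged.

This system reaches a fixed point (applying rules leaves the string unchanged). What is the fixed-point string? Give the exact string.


Answer: CCG

Derivation:
Step 0: B
Step 1: CXG
Step 2: CDG
Step 3: CCG
Step 4: CCG  (unchanged — fixed point at step 3)


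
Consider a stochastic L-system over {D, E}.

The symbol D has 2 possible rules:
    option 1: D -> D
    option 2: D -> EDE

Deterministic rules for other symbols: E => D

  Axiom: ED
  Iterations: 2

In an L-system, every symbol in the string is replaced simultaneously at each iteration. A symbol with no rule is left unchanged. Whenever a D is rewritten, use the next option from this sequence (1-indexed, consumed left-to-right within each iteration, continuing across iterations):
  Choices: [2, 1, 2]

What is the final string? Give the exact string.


Answer: DDEDED

Derivation:
Step 0: ED
Step 1: DEDE  (used choices [2])
Step 2: DDEDED  (used choices [1, 2])


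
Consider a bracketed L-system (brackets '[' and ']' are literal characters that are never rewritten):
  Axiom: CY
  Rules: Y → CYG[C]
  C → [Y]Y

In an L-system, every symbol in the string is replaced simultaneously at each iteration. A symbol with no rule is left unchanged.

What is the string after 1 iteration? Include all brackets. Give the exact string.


Step 0: CY
Step 1: [Y]YCYG[C]

Answer: [Y]YCYG[C]


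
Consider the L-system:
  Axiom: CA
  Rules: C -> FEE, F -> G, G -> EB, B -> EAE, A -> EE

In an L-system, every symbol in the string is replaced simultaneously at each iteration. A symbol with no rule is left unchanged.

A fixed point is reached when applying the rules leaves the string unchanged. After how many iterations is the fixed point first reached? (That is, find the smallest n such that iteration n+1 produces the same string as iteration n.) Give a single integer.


Answer: 5

Derivation:
Step 0: CA
Step 1: FEEEE
Step 2: GEEEE
Step 3: EBEEEE
Step 4: EEAEEEEE
Step 5: EEEEEEEEE
Step 6: EEEEEEEEE  (unchanged — fixed point at step 5)


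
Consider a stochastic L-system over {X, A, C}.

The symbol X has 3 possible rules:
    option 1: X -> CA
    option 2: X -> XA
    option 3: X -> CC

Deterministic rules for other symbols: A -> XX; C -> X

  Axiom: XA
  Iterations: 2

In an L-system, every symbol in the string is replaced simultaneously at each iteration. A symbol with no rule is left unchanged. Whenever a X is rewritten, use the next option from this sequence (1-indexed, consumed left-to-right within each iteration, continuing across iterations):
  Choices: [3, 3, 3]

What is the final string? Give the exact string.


Step 0: XA
Step 1: CCXX  (used choices [3])
Step 2: XXCCCC  (used choices [3, 3])

Answer: XXCCCC


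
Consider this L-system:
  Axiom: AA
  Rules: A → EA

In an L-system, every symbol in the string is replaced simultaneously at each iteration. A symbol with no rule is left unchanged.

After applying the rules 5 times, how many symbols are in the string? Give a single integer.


Answer: 12

Derivation:
Step 0: length = 2
Step 1: length = 4
Step 2: length = 6
Step 3: length = 8
Step 4: length = 10
Step 5: length = 12


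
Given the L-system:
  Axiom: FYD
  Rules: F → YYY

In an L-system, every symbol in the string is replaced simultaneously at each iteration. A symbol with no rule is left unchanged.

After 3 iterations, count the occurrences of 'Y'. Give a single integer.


Step 0: FYD  (1 'Y')
Step 1: YYYYD  (4 'Y')
Step 2: YYYYD  (4 'Y')
Step 3: YYYYD  (4 'Y')

Answer: 4


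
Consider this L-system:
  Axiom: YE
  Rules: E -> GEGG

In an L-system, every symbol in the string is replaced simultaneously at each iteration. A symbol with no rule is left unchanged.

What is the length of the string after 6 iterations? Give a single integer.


Answer: 20

Derivation:
Step 0: length = 2
Step 1: length = 5
Step 2: length = 8
Step 3: length = 11
Step 4: length = 14
Step 5: length = 17
Step 6: length = 20


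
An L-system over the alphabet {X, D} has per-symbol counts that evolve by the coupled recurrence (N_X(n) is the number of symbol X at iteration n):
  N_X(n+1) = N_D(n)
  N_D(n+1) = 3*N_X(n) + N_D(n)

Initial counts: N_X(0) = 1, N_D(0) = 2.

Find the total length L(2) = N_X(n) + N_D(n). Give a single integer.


Answer: 16

Derivation:
Step 0: N_X=1, N_D=2, L=3
Step 1: N_X=2, N_D=5, L=7
Step 2: N_X=5, N_D=11, L=16


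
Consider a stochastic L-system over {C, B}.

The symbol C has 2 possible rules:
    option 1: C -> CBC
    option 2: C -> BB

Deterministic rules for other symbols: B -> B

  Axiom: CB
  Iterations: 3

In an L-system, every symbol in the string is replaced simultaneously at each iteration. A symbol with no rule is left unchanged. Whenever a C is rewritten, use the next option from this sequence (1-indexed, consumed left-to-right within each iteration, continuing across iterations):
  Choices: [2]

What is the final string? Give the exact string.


Answer: BBB

Derivation:
Step 0: CB
Step 1: BBB  (used choices [2])
Step 2: BBB  (used choices [])
Step 3: BBB  (used choices [])


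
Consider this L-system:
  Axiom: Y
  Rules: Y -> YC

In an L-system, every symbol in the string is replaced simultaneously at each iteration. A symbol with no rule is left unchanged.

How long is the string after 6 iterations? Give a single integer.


Answer: 7

Derivation:
Step 0: length = 1
Step 1: length = 2
Step 2: length = 3
Step 3: length = 4
Step 4: length = 5
Step 5: length = 6
Step 6: length = 7


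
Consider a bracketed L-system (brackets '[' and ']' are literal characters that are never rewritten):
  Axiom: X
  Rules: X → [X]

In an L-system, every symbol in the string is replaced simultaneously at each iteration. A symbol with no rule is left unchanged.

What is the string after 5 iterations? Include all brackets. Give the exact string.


Answer: [[[[[X]]]]]

Derivation:
Step 0: X
Step 1: [X]
Step 2: [[X]]
Step 3: [[[X]]]
Step 4: [[[[X]]]]
Step 5: [[[[[X]]]]]


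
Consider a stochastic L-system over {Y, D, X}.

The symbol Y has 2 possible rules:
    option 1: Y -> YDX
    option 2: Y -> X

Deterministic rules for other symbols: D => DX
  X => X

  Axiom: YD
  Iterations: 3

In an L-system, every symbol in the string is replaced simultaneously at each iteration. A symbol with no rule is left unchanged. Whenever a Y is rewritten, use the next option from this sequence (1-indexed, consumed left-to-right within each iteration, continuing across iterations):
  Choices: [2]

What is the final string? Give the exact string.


Step 0: YD
Step 1: XDX  (used choices [2])
Step 2: XDXX  (used choices [])
Step 3: XDXXX  (used choices [])

Answer: XDXXX


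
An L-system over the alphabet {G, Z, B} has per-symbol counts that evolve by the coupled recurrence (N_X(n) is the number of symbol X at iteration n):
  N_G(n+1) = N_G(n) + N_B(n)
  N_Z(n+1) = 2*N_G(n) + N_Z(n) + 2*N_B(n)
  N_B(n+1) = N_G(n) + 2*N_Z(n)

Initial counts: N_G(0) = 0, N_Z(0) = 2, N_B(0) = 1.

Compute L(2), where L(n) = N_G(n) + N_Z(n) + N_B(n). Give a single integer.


Step 0: N_G=0, N_Z=2, N_B=1, L=3
Step 1: N_G=1, N_Z=4, N_B=4, L=9
Step 2: N_G=5, N_Z=14, N_B=9, L=28

Answer: 28


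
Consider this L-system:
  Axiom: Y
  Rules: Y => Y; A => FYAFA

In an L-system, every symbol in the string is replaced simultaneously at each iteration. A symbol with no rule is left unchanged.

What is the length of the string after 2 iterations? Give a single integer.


Answer: 1

Derivation:
Step 0: length = 1
Step 1: length = 1
Step 2: length = 1


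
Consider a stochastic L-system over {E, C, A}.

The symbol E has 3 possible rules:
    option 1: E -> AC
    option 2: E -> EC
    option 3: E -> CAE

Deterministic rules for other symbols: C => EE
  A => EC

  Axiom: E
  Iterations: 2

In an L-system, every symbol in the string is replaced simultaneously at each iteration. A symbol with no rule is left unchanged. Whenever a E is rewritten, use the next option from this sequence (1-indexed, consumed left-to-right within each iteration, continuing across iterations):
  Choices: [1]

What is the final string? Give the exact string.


Answer: ECEE

Derivation:
Step 0: E
Step 1: AC  (used choices [1])
Step 2: ECEE  (used choices [])


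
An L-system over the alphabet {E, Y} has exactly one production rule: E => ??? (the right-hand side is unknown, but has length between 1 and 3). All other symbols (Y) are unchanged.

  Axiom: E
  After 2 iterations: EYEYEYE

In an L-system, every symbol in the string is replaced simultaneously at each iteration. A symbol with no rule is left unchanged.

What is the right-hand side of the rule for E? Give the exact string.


Answer: EYE

Derivation:
Trying E => EYE:
  Step 0: E
  Step 1: EYE
  Step 2: EYEYEYE
Matches the given result.


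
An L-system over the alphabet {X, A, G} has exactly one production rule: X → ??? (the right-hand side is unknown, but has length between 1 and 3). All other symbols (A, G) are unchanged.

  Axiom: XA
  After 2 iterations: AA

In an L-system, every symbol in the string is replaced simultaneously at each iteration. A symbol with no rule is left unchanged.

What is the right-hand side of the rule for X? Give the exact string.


Answer: A

Derivation:
Trying X → A:
  Step 0: XA
  Step 1: AA
  Step 2: AA
Matches the given result.


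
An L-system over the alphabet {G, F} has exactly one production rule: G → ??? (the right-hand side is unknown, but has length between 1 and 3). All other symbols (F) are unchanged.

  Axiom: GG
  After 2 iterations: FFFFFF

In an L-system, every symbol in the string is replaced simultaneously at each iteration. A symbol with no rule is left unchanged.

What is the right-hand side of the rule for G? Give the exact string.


Answer: FFF

Derivation:
Trying G → FFF:
  Step 0: GG
  Step 1: FFFFFF
  Step 2: FFFFFF
Matches the given result.


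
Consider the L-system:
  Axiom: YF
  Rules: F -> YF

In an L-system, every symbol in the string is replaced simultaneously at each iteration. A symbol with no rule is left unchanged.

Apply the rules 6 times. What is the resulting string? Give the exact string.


Step 0: YF
Step 1: YYF
Step 2: YYYF
Step 3: YYYYF
Step 4: YYYYYF
Step 5: YYYYYYF
Step 6: YYYYYYYF

Answer: YYYYYYYF


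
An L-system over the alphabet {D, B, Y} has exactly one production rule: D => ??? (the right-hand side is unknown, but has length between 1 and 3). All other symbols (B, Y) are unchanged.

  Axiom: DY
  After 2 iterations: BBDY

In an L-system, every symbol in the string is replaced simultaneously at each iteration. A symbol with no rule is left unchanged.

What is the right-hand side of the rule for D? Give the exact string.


Trying D => BD:
  Step 0: DY
  Step 1: BDY
  Step 2: BBDY
Matches the given result.

Answer: BD


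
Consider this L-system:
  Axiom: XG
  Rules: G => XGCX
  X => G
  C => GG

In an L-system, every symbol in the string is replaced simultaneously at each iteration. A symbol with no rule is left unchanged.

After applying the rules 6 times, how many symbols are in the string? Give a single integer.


Answer: 528

Derivation:
Step 0: length = 2
Step 1: length = 5
Step 2: length = 12
Step 3: length = 32
Step 4: length = 80
Step 5: length = 208
Step 6: length = 528


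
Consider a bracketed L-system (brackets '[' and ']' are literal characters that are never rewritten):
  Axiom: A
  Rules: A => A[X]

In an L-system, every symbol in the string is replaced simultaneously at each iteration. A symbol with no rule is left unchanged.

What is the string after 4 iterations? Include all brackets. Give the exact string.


Step 0: A
Step 1: A[X]
Step 2: A[X][X]
Step 3: A[X][X][X]
Step 4: A[X][X][X][X]

Answer: A[X][X][X][X]


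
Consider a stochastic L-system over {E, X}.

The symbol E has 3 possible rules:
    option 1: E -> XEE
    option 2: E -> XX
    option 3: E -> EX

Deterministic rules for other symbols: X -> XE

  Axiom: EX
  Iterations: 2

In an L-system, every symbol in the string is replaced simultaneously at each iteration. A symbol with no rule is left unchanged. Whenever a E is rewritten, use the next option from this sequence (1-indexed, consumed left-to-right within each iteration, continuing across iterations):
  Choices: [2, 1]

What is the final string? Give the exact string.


Step 0: EX
Step 1: XXXE  (used choices [2])
Step 2: XEXEXEXEE  (used choices [1])

Answer: XEXEXEXEE


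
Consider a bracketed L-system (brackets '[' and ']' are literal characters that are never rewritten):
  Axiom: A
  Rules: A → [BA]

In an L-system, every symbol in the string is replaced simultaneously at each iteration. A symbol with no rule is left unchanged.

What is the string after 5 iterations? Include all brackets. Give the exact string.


Answer: [B[B[B[B[BA]]]]]

Derivation:
Step 0: A
Step 1: [BA]
Step 2: [B[BA]]
Step 3: [B[B[BA]]]
Step 4: [B[B[B[BA]]]]
Step 5: [B[B[B[B[BA]]]]]


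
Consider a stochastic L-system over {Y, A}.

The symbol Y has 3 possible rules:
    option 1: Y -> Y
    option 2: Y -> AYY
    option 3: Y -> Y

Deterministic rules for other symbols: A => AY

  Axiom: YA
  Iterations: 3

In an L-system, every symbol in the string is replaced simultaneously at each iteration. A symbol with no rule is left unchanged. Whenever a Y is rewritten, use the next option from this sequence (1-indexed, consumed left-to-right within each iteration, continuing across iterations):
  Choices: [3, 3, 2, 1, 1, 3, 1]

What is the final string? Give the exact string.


Step 0: YA
Step 1: YAY  (used choices [3])
Step 2: YAYAYY  (used choices [3, 2])
Step 3: YAYYAYYY  (used choices [1, 1, 3, 1])

Answer: YAYYAYYY


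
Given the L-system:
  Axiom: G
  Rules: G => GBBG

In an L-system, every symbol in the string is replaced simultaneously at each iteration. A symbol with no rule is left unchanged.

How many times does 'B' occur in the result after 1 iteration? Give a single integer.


Step 0: G  (0 'B')
Step 1: GBBG  (2 'B')

Answer: 2


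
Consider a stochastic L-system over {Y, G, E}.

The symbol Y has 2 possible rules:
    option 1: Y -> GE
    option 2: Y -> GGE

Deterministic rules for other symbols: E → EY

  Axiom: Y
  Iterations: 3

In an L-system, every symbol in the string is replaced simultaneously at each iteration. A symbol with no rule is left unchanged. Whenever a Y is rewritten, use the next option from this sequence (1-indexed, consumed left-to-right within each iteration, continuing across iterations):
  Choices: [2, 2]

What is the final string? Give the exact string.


Answer: GGEYGGE

Derivation:
Step 0: Y
Step 1: GGE  (used choices [2])
Step 2: GGEY  (used choices [])
Step 3: GGEYGGE  (used choices [2])


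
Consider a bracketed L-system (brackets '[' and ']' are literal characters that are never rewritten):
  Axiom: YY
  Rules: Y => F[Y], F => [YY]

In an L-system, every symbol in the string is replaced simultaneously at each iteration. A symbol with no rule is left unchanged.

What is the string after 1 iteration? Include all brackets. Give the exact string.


Step 0: YY
Step 1: F[Y]F[Y]

Answer: F[Y]F[Y]


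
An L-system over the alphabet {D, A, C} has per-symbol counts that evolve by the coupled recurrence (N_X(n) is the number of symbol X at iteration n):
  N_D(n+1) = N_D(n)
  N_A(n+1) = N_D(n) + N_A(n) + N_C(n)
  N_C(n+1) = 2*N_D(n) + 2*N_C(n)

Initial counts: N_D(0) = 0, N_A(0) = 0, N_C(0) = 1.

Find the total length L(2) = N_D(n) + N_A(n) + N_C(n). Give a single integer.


Answer: 7

Derivation:
Step 0: N_D=0, N_A=0, N_C=1, L=1
Step 1: N_D=0, N_A=1, N_C=2, L=3
Step 2: N_D=0, N_A=3, N_C=4, L=7


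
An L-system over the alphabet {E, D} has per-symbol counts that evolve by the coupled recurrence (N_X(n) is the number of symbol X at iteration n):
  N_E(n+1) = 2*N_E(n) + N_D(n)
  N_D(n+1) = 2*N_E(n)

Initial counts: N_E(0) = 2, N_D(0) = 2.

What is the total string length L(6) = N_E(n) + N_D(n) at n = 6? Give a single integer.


Step 0: N_E=2, N_D=2, L=4
Step 1: N_E=6, N_D=4, L=10
Step 2: N_E=16, N_D=12, L=28
Step 3: N_E=44, N_D=32, L=76
Step 4: N_E=120, N_D=88, L=208
Step 5: N_E=328, N_D=240, L=568
Step 6: N_E=896, N_D=656, L=1552

Answer: 1552


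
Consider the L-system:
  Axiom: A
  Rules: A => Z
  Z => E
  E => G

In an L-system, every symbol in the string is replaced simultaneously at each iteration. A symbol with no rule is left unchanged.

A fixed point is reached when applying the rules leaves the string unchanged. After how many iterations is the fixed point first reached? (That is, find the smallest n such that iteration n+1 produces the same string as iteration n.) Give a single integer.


Step 0: A
Step 1: Z
Step 2: E
Step 3: G
Step 4: G  (unchanged — fixed point at step 3)

Answer: 3


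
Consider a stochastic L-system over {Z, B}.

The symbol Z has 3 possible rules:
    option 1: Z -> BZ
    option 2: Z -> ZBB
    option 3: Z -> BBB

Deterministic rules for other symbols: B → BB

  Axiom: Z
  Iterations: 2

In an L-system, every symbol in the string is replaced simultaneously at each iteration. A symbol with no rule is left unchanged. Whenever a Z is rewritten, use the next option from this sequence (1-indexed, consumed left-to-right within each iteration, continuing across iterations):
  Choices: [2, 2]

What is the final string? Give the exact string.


Step 0: Z
Step 1: ZBB  (used choices [2])
Step 2: ZBBBBBB  (used choices [2])

Answer: ZBBBBBB


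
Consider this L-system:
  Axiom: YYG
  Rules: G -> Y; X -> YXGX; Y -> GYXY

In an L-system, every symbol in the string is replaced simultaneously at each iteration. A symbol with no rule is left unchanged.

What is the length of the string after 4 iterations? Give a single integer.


Step 0: length = 3
Step 1: length = 9
Step 2: length = 30
Step 3: length = 99
Step 4: length = 327

Answer: 327


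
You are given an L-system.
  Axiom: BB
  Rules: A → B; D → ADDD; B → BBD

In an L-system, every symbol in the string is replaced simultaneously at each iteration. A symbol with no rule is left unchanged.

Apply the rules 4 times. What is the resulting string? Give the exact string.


Step 0: BB
Step 1: BBDBBD
Step 2: BBDBBDADDDBBDBBDADDD
Step 3: BBDBBDADDDBBDBBDADDDBADDDADDDADDDBBDBBDADDDBBDBBDADDDBADDDADDDADDD
Step 4: BBDBBDADDDBBDBBDADDDBADDDADDDADDDBBDBBDADDDBBDBBDADDDBADDDADDDADDDBBDBADDDADDDADDDBADDDADDDADDDBADDDADDDADDDBBDBBDADDDBBDBBDADDDBADDDADDDADDDBBDBBDADDDBBDBBDADDDBADDDADDDADDDBBDBADDDADDDADDDBADDDADDDADDDBADDDADDDADDD

Answer: BBDBBDADDDBBDBBDADDDBADDDADDDADDDBBDBBDADDDBBDBBDADDDBADDDADDDADDDBBDBADDDADDDADDDBADDDADDDADDDBADDDADDDADDDBBDBBDADDDBBDBBDADDDBADDDADDDADDDBBDBBDADDDBBDBBDADDDBADDDADDDADDDBBDBADDDADDDADDDBADDDADDDADDDBADDDADDDADDD


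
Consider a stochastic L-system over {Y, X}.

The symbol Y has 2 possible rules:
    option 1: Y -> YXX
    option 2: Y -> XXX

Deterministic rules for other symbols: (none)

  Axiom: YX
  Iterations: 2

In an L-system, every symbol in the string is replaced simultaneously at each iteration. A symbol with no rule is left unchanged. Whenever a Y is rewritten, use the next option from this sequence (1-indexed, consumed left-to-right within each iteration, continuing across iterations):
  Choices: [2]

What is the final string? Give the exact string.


Answer: XXXX

Derivation:
Step 0: YX
Step 1: XXXX  (used choices [2])
Step 2: XXXX  (used choices [])


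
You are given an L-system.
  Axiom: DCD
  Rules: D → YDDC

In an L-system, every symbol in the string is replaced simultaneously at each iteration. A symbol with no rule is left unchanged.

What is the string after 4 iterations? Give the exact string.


Step 0: DCD
Step 1: YDDCCYDDC
Step 2: YYDDCYDDCCCYYDDCYDDCC
Step 3: YYYDDCYDDCCYYDDCYDDCCCCYYYDDCYDDCCYYDDCYDDCCC
Step 4: YYYYDDCYDDCCYYDDCYDDCCCYYYDDCYDDCCYYDDCYDDCCCCCYYYYDDCYDDCCYYDDCYDDCCCYYYDDCYDDCCYYDDCYDDCCCC

Answer: YYYYDDCYDDCCYYDDCYDDCCCYYYDDCYDDCCYYDDCYDDCCCCCYYYYDDCYDDCCYYDDCYDDCCCYYYDDCYDDCCYYDDCYDDCCCC


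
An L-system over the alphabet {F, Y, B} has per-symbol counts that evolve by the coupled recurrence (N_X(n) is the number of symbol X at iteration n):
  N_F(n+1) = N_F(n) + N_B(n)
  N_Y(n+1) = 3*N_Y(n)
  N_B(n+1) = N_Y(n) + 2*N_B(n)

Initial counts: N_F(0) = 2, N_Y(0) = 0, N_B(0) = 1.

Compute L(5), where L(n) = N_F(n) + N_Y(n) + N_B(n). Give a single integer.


Answer: 65

Derivation:
Step 0: N_F=2, N_Y=0, N_B=1, L=3
Step 1: N_F=3, N_Y=0, N_B=2, L=5
Step 2: N_F=5, N_Y=0, N_B=4, L=9
Step 3: N_F=9, N_Y=0, N_B=8, L=17
Step 4: N_F=17, N_Y=0, N_B=16, L=33
Step 5: N_F=33, N_Y=0, N_B=32, L=65


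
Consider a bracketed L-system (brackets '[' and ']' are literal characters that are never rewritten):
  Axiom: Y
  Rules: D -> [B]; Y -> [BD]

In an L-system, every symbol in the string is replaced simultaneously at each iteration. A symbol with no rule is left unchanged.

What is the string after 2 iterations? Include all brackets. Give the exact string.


Step 0: Y
Step 1: [BD]
Step 2: [B[B]]

Answer: [B[B]]


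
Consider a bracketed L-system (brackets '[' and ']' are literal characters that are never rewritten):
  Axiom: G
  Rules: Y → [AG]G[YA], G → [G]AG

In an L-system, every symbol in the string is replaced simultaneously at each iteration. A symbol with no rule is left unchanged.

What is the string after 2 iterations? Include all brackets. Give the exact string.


Answer: [[G]AG]A[G]AG

Derivation:
Step 0: G
Step 1: [G]AG
Step 2: [[G]AG]A[G]AG


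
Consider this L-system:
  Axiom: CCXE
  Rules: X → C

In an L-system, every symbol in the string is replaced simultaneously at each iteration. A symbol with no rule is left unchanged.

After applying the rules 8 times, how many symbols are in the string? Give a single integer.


Step 0: length = 4
Step 1: length = 4
Step 2: length = 4
Step 3: length = 4
Step 4: length = 4
Step 5: length = 4
Step 6: length = 4
Step 7: length = 4
Step 8: length = 4

Answer: 4


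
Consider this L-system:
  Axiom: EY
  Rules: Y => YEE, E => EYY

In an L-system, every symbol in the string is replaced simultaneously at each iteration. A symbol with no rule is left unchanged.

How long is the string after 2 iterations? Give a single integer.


Step 0: length = 2
Step 1: length = 6
Step 2: length = 18

Answer: 18


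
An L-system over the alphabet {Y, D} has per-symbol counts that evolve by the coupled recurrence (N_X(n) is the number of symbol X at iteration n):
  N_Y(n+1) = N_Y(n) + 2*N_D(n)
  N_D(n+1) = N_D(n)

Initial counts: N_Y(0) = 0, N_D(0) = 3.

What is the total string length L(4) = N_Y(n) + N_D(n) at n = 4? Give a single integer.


Step 0: N_Y=0, N_D=3, L=3
Step 1: N_Y=6, N_D=3, L=9
Step 2: N_Y=12, N_D=3, L=15
Step 3: N_Y=18, N_D=3, L=21
Step 4: N_Y=24, N_D=3, L=27

Answer: 27


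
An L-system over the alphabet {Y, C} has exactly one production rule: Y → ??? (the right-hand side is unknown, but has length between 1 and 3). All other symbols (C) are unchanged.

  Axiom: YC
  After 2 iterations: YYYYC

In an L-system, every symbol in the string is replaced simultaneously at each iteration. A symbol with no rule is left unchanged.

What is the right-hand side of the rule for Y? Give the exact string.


Answer: YY

Derivation:
Trying Y → YY:
  Step 0: YC
  Step 1: YYC
  Step 2: YYYYC
Matches the given result.


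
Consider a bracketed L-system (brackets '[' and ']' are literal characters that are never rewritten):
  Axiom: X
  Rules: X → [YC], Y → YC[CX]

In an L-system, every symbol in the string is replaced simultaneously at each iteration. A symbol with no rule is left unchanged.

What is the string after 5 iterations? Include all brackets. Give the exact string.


Answer: [YC[CX]C[C[YC]]C[C[YC[CX]C]]C[C[YC[CX]C[C[YC]]C]]C]

Derivation:
Step 0: X
Step 1: [YC]
Step 2: [YC[CX]C]
Step 3: [YC[CX]C[C[YC]]C]
Step 4: [YC[CX]C[C[YC]]C[C[YC[CX]C]]C]
Step 5: [YC[CX]C[C[YC]]C[C[YC[CX]C]]C[C[YC[CX]C[C[YC]]C]]C]


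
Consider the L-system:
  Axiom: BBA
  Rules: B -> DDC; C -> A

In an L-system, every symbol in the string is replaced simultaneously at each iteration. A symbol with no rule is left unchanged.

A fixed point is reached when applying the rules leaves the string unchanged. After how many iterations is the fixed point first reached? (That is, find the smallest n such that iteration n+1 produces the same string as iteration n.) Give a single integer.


Step 0: BBA
Step 1: DDCDDCA
Step 2: DDADDAA
Step 3: DDADDAA  (unchanged — fixed point at step 2)

Answer: 2


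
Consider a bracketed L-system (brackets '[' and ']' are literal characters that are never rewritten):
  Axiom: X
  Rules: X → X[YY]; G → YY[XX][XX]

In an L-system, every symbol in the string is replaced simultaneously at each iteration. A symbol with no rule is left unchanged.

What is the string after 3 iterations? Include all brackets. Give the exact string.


Answer: X[YY][YY][YY]

Derivation:
Step 0: X
Step 1: X[YY]
Step 2: X[YY][YY]
Step 3: X[YY][YY][YY]


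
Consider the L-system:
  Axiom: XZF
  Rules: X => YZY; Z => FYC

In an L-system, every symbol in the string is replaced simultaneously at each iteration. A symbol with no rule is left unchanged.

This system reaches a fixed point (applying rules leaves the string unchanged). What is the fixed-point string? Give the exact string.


Answer: YFYCYFYCF

Derivation:
Step 0: XZF
Step 1: YZYFYCF
Step 2: YFYCYFYCF
Step 3: YFYCYFYCF  (unchanged — fixed point at step 2)


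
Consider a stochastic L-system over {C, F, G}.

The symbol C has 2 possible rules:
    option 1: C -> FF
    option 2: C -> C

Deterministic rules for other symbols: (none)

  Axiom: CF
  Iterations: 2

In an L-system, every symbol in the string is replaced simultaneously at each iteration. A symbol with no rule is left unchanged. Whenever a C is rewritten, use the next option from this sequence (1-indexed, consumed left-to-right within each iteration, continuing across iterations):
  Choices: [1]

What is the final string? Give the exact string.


Answer: FFF

Derivation:
Step 0: CF
Step 1: FFF  (used choices [1])
Step 2: FFF  (used choices [])


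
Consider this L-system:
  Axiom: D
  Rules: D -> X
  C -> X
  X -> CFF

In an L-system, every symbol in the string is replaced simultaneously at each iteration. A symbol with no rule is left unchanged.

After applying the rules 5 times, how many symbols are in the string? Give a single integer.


Answer: 5

Derivation:
Step 0: length = 1
Step 1: length = 1
Step 2: length = 3
Step 3: length = 3
Step 4: length = 5
Step 5: length = 5


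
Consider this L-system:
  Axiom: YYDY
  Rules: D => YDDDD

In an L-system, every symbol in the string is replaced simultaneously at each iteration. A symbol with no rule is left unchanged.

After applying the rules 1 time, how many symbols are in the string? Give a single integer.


Step 0: length = 4
Step 1: length = 8

Answer: 8


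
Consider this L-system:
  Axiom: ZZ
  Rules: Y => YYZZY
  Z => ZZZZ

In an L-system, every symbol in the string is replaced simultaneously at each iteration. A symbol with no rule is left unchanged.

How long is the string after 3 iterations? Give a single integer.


Answer: 128

Derivation:
Step 0: length = 2
Step 1: length = 8
Step 2: length = 32
Step 3: length = 128


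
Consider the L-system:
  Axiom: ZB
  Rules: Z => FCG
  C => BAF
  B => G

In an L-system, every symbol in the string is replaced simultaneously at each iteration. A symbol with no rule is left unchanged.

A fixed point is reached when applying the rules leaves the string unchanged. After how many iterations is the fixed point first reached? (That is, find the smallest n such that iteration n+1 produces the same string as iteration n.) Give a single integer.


Step 0: ZB
Step 1: FCGG
Step 2: FBAFGG
Step 3: FGAFGG
Step 4: FGAFGG  (unchanged — fixed point at step 3)

Answer: 3


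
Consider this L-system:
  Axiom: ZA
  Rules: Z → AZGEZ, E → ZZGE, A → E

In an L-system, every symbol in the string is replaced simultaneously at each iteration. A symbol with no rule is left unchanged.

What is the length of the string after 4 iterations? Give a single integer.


Step 0: length = 2
Step 1: length = 6
Step 2: length = 20
Step 3: length = 67
Step 4: length = 216

Answer: 216


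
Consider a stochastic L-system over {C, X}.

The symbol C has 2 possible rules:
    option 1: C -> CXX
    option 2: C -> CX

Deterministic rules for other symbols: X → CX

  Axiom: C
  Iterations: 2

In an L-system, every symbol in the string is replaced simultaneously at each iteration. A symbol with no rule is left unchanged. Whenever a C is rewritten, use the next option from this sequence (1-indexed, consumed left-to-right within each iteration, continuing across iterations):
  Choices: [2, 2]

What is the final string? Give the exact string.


Step 0: C
Step 1: CX  (used choices [2])
Step 2: CXCX  (used choices [2])

Answer: CXCX


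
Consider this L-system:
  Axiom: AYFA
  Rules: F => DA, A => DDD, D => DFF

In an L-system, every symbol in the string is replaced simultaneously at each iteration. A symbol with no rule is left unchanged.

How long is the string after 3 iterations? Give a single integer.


Answer: 59

Derivation:
Step 0: length = 4
Step 1: length = 9
Step 2: length = 25
Step 3: length = 59


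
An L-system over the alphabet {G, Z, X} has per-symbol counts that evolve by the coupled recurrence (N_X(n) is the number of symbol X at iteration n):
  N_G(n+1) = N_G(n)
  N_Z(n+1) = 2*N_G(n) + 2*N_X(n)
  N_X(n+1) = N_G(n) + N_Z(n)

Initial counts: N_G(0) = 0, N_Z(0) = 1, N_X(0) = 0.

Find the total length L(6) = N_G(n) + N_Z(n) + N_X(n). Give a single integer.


Step 0: N_G=0, N_Z=1, N_X=0, L=1
Step 1: N_G=0, N_Z=0, N_X=1, L=1
Step 2: N_G=0, N_Z=2, N_X=0, L=2
Step 3: N_G=0, N_Z=0, N_X=2, L=2
Step 4: N_G=0, N_Z=4, N_X=0, L=4
Step 5: N_G=0, N_Z=0, N_X=4, L=4
Step 6: N_G=0, N_Z=8, N_X=0, L=8

Answer: 8


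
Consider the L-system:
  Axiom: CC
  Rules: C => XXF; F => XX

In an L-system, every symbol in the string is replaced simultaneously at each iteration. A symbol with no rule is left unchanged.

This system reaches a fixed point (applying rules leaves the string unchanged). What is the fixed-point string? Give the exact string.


Step 0: CC
Step 1: XXFXXF
Step 2: XXXXXXXX
Step 3: XXXXXXXX  (unchanged — fixed point at step 2)

Answer: XXXXXXXX


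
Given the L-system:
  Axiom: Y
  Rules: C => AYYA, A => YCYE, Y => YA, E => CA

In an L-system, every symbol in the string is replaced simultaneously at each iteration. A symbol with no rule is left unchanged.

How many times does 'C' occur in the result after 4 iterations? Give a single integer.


Step 0: Y  (0 'C')
Step 1: YA  (0 'C')
Step 2: YAYCYE  (1 'C')
Step 3: YAYCYEYAAYYAYACA  (2 'C')
Step 4: YAYCYEYAAYYAYACAYAYCYEYCYEYAYAYCYEYAYCYEAYYAYCYE  (7 'C')

Answer: 7


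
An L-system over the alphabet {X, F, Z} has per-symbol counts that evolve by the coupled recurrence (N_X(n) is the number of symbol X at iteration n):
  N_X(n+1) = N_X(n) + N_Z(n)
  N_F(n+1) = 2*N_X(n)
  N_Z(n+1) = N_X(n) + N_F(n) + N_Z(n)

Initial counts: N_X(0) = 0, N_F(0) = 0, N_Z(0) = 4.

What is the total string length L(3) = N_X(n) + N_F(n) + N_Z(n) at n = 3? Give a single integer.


Step 0: N_X=0, N_F=0, N_Z=4, L=4
Step 1: N_X=4, N_F=0, N_Z=4, L=8
Step 2: N_X=8, N_F=8, N_Z=8, L=24
Step 3: N_X=16, N_F=16, N_Z=24, L=56

Answer: 56


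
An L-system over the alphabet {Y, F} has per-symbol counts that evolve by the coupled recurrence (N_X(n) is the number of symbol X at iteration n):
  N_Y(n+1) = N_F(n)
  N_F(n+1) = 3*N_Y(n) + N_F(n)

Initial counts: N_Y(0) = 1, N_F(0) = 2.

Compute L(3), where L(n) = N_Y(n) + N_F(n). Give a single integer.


Answer: 37

Derivation:
Step 0: N_Y=1, N_F=2, L=3
Step 1: N_Y=2, N_F=5, L=7
Step 2: N_Y=5, N_F=11, L=16
Step 3: N_Y=11, N_F=26, L=37


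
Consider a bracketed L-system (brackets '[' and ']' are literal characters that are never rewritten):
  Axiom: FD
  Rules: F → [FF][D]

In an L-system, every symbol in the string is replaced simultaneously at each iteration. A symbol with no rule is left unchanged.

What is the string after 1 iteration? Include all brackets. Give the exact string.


Step 0: FD
Step 1: [FF][D]D

Answer: [FF][D]D


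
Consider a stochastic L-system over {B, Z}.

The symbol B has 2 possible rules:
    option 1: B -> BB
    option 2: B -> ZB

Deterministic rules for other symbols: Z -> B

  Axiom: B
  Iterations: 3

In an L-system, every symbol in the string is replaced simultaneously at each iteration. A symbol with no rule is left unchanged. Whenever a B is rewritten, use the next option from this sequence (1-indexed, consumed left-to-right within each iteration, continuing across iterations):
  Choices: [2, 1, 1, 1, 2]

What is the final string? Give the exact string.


Step 0: B
Step 1: ZB  (used choices [2])
Step 2: BBB  (used choices [1])
Step 3: BBBBZB  (used choices [1, 1, 2])

Answer: BBBBZB


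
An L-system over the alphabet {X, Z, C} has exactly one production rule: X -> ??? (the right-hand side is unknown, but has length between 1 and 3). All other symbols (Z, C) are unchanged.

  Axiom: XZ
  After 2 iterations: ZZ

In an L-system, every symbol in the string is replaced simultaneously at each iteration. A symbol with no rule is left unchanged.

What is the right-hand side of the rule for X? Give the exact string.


Answer: Z

Derivation:
Trying X -> Z:
  Step 0: XZ
  Step 1: ZZ
  Step 2: ZZ
Matches the given result.


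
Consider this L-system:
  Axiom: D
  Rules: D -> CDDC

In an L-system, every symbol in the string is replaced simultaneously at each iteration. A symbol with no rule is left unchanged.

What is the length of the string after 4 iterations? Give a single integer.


Answer: 46

Derivation:
Step 0: length = 1
Step 1: length = 4
Step 2: length = 10
Step 3: length = 22
Step 4: length = 46


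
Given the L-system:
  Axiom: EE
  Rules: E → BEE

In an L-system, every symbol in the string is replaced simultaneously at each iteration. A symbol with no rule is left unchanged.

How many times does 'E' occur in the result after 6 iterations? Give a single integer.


Step 0: EE  (2 'E')
Step 1: BEEBEE  (4 'E')
Step 2: BBEEBEEBBEEBEE  (8 'E')
Step 3: BBBEEBEEBBEEBEEBBBEEBEEBBEEBEE  (16 'E')
Step 4: BBBBEEBEEBBEEBEEBBBEEBEEBBEEBEEBBBBEEBEEBBEEBEEBBBEEBEEBBEEBEE  (32 'E')
Step 5: BBBBBEEBEEBBEEBEEBBBEEBEEBBEEBEEBBBBEEBEEBBEEBEEBBBEEBEEBBEEBEEBBBBBEEBEEBBEEBEEBBBEEBEEBBEEBEEBBBBEEBEEBBEEBEEBBBEEBEEBBEEBEE  (64 'E')
Step 6: BBBBBBEEBEEBBEEBEEBBBEEBEEBBEEBEEBBBBEEBEEBBEEBEEBBBEEBEEBBEEBEEBBBBBEEBEEBBEEBEEBBBEEBEEBBEEBEEBBBBEEBEEBBEEBEEBBBEEBEEBBEEBEEBBBBBBEEBEEBBEEBEEBBBEEBEEBBEEBEEBBBBEEBEEBBEEBEEBBBEEBEEBBEEBEEBBBBBEEBEEBBEEBEEBBBEEBEEBBEEBEEBBBBEEBEEBBEEBEEBBBEEBEEBBEEBEE  (128 'E')

Answer: 128
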